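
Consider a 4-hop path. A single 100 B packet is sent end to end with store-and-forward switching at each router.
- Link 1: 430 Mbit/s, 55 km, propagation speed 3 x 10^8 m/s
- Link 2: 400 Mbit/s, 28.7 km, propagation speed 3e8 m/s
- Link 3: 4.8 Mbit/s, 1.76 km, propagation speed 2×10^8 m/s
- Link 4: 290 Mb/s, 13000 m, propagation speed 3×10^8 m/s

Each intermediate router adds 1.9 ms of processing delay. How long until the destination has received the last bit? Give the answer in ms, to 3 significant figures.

L = 100 × 8 = 800 bits.
Transmission delays (L/R per hop): 0.00186047, 0.002, 0.166667, 0.00275862 ms; sum = 0.173286 ms.
Propagation delays (d/s per hop): 0.183333, 0.0956667, 0.0088, 0.0433333 ms; sum = 0.331133 ms.
Processing at 3 router(s): 3 × 1.9 ms = 5.7 ms.
End-to-end = 6.20 ms.

6.20 ms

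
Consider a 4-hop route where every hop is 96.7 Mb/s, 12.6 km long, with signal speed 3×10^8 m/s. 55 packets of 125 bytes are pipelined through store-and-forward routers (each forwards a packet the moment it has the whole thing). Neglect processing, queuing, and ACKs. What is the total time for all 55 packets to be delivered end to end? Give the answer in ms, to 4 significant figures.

0.7678 ms

Per-hop transmission t_tx = L/R = 1000/96700000 = 0.0103413 ms.
Per-hop propagation t_prop = 12600/300000000 = 0.042 ms.
Pipeline fill: first packet needs 4·t_tx to clear all hops; remaining 54 packets each add one t_tx.
Total = (4+55-1)·t_tx + 4·t_prop = 58·0.0103413 + 4·0.042 = 0.7678 ms.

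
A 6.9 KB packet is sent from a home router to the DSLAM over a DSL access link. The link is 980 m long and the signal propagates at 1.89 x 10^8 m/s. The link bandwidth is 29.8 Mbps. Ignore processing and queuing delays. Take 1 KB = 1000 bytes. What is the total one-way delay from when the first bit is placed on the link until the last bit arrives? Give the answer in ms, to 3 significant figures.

L = 55200 bits.
Transmission delay = L/R = 55200 / 29800000 = 1.85235 ms.
Propagation delay = d/s = 980 m / 189000000 m/s = 0.00518519 ms.
Total = 1.86 ms.

1.86 ms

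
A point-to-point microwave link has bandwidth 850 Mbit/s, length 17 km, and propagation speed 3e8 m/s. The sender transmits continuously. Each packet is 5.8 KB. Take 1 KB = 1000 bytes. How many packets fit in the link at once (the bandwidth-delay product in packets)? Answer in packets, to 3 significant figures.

Propagation delay = 17000 / 300000000 = 5.66667e-05 s.
BDP = R × t_prop = 850000000 × 5.66667e-05 = 48166.7 bits.
In packets of 46400 bits: 1.04 packets.

1.04 packets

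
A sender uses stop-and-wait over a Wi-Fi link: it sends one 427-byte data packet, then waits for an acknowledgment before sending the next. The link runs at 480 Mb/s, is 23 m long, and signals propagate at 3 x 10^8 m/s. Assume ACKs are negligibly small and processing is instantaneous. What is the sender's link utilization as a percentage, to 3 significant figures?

t_tx = L/R = 3416/480000000 = 7.11667e-06 s.
t_prop = 23/300000000 = 7.66667e-08 s; RTT = 1.53333e-07 s.
Cycle = t_tx + RTT = 7.27e-06 s.
Utilization = t_tx / cycle = 7.11667e-06/7.27e-06 = 97.9 %.

97.9 %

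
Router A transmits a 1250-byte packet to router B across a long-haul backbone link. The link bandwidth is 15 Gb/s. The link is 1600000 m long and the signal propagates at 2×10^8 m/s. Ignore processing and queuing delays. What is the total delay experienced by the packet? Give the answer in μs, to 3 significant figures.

L = 1250 × 8 = 10000 bits.
Transmission delay = L/R = 10000 / 15000000000 = 0.666667 μs.
Propagation delay = d/s = 1600000 m / 200000000 m/s = 8000 μs.
Total = 8000 μs.

8000 μs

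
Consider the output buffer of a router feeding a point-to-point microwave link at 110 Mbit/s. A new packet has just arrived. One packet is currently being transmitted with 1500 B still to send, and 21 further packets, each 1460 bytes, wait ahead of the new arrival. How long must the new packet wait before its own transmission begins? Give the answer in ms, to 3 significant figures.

2.34 ms

Each queued packet: L/R = 11680/110000000 = 0.106182 ms.
21 queued → 2.22982 ms.
Plus remaining 12000 bits of current packet: 0.109091 ms.
Queuing delay = 2.34 ms.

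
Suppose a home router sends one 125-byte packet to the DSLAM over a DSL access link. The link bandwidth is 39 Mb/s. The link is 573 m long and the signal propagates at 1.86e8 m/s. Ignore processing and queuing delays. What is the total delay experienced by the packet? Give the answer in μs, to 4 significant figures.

L = 125 × 8 = 1000 bits.
Transmission delay = L/R = 1000 / 39000000 = 25.641 μs.
Propagation delay = d/s = 573 m / 186000000 m/s = 3.08065 μs.
Total = 28.72 μs.

28.72 μs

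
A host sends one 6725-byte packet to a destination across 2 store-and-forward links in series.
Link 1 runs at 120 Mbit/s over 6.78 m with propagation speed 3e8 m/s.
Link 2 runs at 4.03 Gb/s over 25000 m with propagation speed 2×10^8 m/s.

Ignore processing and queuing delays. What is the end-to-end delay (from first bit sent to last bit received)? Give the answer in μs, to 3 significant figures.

587 μs

L = 6725 × 8 = 53800 bits.
Transmission delays (L/R per hop): 448.333, 13.3499 μs; sum = 461.683 μs.
Propagation delays (d/s per hop): 0.0226, 125 μs; sum = 125.023 μs.
End-to-end = 587 μs.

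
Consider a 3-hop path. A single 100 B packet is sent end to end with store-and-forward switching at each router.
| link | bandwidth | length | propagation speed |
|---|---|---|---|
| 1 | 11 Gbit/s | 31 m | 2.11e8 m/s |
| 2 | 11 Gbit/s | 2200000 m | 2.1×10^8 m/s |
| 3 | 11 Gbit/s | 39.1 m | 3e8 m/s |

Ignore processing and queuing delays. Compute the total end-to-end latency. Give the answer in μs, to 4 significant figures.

L = 100 × 8 = 800 bits.
Transmission delay per hop = L/R = 800/11000000000 = 0.0727273 μs; 3 hops → 0.218182 μs.
Propagation delays (d/s per hop): 0.146919, 10476.2, 0.130333 μs; sum = 10476.5 μs.
End-to-end = 10480 μs.

10480 μs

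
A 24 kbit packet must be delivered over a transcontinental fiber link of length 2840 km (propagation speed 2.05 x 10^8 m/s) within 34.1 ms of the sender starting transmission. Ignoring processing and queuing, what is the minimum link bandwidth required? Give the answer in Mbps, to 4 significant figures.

1.185 Mbps

Propagation delay = 2840000 / 2.05e+08 = 13.8537 ms.
Transmission budget = 34.1 − 13.8537 = 20.2463 ms.
R ≥ L / t_tx = 24000 bits / 0.0202463 s = 1.185 Mbps.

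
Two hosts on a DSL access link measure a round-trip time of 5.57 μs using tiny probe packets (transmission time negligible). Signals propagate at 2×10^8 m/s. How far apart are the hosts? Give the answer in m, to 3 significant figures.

One-way propagation = RTT/2 = 2.785 μs.
d = s × t = 200000000 × 2.785e-06 = 557 m.

557 m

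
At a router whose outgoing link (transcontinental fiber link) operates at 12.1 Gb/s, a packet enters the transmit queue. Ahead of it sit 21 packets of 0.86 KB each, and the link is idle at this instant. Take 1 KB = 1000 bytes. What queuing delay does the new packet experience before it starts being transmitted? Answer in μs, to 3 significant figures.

Each queued packet: L/R = 6880/12100000000 = 0.568595 μs.
21 queued → 11.9405 μs.
Queuing delay = 11.9 μs.

11.9 μs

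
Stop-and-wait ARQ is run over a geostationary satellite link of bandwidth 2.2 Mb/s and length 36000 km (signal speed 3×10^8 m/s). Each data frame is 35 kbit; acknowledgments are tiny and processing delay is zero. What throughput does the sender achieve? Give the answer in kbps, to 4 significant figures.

136.8 kbps

t_tx = L/R = 35000/2200000 = 0.0159091 s.
t_prop = 36000000/300000000 = 0.12 s; RTT = 0.24 s.
Cycle = t_tx + RTT = 0.255909 s.
Throughput = L / cycle = 35000 / 0.255909 = 136.8 kbps.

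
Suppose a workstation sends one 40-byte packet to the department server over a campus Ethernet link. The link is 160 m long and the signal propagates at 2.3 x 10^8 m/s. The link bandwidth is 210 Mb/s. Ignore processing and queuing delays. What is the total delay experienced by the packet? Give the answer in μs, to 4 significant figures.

2.219 μs

L = 40 × 8 = 320 bits.
Transmission delay = L/R = 320 / 210000000 = 1.52381 μs.
Propagation delay = d/s = 160 m / 2.3e+08 m/s = 0.695652 μs.
Total = 2.219 μs.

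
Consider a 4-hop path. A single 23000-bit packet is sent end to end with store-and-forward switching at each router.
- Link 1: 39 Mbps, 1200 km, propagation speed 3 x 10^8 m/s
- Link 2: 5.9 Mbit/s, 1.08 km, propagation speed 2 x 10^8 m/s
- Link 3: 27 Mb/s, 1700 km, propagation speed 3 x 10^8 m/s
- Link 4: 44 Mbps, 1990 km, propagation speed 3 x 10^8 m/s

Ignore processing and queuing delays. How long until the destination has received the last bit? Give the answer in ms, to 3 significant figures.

22.2 ms

Transmission delays (L/R per hop): 0.589744, 3.89831, 0.851852, 0.522727 ms; sum = 5.86263 ms.
Propagation delays (d/s per hop): 4, 0.0054, 5.66667, 6.63333 ms; sum = 16.3054 ms.
End-to-end = 22.2 ms.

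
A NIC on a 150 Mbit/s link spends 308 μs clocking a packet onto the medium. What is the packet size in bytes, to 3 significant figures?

5780 bytes

L = R × t_tx = 150000000 b/s × 0.000308 s = 46200 bits.
In bytes: 46200 / 8 = 5780 bytes.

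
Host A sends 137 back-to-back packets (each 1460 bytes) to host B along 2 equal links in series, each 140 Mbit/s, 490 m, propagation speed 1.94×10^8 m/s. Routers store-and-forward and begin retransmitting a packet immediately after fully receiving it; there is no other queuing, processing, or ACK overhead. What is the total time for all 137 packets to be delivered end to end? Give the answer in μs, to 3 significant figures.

Per-hop transmission t_tx = L/R = 11680/140000000 = 83.4286 μs.
Per-hop propagation t_prop = 490/194000000 = 2.52577 μs.
Pipeline fill: first packet needs 2·t_tx to clear all hops; remaining 136 packets each add one t_tx.
Total = (2+137-1)·t_tx + 2·t_prop = 138·83.4286 + 2·2.52577 = 11500 μs.

11500 μs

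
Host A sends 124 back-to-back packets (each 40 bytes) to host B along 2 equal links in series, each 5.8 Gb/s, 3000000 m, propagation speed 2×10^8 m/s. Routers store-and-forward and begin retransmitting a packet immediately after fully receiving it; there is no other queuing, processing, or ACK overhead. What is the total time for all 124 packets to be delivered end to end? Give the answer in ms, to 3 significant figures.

30.0 ms

Per-hop transmission t_tx = L/R = 320/5800000000 = 5.51724e-05 ms.
Per-hop propagation t_prop = 3000000/200000000 = 15 ms.
Pipeline fill: first packet needs 2·t_tx to clear all hops; remaining 123 packets each add one t_tx.
Total = (2+124-1)·t_tx + 2·t_prop = 125·5.51724e-05 + 2·15 = 30.0 ms.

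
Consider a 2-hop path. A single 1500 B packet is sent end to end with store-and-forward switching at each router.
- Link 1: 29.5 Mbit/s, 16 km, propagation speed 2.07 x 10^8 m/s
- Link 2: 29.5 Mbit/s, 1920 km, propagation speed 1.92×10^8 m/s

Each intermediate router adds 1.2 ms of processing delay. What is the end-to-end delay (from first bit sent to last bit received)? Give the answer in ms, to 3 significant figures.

L = 1500 × 8 = 12000 bits.
Transmission delay per hop = L/R = 12000/29500000 = 0.40678 ms; 2 hops → 0.813559 ms.
Propagation delays (d/s per hop): 0.0772947, 10 ms; sum = 10.0773 ms.
Processing at 1 router(s): 1 × 1.2 ms = 1.2 ms.
End-to-end = 12.1 ms.

12.1 ms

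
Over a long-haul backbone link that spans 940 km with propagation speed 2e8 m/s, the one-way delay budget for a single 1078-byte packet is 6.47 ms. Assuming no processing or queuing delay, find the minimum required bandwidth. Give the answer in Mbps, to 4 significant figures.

4.872 Mbps

L = 8624 bits.
Propagation delay = 940000 / 200000000 = 4.7 ms.
Transmission budget = 6.47 − 4.7 = 1.77 ms.
R ≥ L / t_tx = 8624 bits / 0.00177 s = 4.872 Mbps.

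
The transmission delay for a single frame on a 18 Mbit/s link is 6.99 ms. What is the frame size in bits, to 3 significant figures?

126000 bits

L = R × t_tx = 18000000 b/s × 0.00699 s = 125820 bits.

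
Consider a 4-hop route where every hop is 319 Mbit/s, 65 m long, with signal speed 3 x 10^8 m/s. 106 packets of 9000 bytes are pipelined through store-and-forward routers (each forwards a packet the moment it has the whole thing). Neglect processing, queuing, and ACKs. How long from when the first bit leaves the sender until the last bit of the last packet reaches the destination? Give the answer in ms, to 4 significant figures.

Per-hop transmission t_tx = L/R = 72000/319000000 = 0.225705 ms.
Per-hop propagation t_prop = 65/300000000 = 0.000216667 ms.
Pipeline fill: first packet needs 4·t_tx to clear all hops; remaining 105 packets each add one t_tx.
Total = (4+106-1)·t_tx + 4·t_prop = 109·0.225705 + 4·0.000216667 = 24.60 ms.

24.60 ms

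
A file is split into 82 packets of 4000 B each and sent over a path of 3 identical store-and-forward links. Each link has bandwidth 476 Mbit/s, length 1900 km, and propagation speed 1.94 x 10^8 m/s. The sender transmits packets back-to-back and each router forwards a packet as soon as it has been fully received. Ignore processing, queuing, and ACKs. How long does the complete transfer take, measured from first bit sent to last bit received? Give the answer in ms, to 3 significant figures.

Per-hop transmission t_tx = L/R = 32000/476000000 = 0.0672269 ms.
Per-hop propagation t_prop = 1900000/194000000 = 9.79381 ms.
Pipeline fill: first packet needs 3·t_tx to clear all hops; remaining 81 packets each add one t_tx.
Total = (3+82-1)·t_tx + 3·t_prop = 84·0.0672269 + 3·9.79381 = 35.0 ms.

35.0 ms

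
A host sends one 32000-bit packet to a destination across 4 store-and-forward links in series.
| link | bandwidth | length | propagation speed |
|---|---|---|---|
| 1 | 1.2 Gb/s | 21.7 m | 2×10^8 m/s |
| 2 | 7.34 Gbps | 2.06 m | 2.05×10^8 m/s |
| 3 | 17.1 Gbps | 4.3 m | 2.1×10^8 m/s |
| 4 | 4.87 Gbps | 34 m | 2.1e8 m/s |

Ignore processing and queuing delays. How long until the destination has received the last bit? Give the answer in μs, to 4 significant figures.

39.77 μs

Transmission delays (L/R per hop): 26.6667, 4.35967, 1.87135, 6.57084 μs; sum = 39.4685 μs.
Propagation delays (d/s per hop): 0.1085, 0.0100488, 0.0204762, 0.161905 μs; sum = 0.30093 μs.
End-to-end = 39.77 μs.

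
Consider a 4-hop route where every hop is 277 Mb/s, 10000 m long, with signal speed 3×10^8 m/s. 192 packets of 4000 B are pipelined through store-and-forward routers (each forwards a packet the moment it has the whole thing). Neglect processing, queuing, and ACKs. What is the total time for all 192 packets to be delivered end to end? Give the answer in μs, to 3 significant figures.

22700 μs

Per-hop transmission t_tx = L/R = 32000/277000000 = 115.523 μs.
Per-hop propagation t_prop = 10000/300000000 = 33.3333 μs.
Pipeline fill: first packet needs 4·t_tx to clear all hops; remaining 191 packets each add one t_tx.
Total = (4+192-1)·t_tx + 4·t_prop = 195·115.523 + 4·33.3333 = 22700 μs.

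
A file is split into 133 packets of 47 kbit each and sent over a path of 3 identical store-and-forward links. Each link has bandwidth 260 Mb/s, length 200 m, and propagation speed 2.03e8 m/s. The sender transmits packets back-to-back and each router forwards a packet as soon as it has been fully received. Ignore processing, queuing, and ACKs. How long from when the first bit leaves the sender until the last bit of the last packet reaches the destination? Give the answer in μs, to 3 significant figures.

Per-hop transmission t_tx = L/R = 47000/260000000 = 180.769 μs.
Per-hop propagation t_prop = 200/2.03e+08 = 0.985222 μs.
Pipeline fill: first packet needs 3·t_tx to clear all hops; remaining 132 packets each add one t_tx.
Total = (3+133-1)·t_tx + 3·t_prop = 135·180.769 + 3·0.985222 = 24400 μs.

24400 μs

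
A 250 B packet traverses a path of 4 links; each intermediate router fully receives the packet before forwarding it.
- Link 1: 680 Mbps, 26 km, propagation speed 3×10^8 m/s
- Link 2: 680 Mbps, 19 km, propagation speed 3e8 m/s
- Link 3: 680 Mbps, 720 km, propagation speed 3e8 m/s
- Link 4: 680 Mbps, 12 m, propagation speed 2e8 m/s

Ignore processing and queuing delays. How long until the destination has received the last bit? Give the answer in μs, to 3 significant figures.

2560 μs

L = 250 × 8 = 2000 bits.
Transmission delay per hop = L/R = 2000/680000000 = 2.94118 μs; 4 hops → 11.7647 μs.
Propagation delays (d/s per hop): 86.6667, 63.3333, 2400, 0.06 μs; sum = 2550.06 μs.
End-to-end = 2560 μs.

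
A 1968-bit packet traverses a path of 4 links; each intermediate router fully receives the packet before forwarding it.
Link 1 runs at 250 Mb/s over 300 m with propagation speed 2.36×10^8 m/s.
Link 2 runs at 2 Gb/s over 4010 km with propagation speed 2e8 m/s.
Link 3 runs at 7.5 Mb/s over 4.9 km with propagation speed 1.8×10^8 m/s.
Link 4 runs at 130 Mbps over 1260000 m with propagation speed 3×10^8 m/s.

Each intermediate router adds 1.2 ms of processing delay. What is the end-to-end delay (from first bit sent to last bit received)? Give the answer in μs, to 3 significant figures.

Transmission delays (L/R per hop): 7.872, 0.984, 262.4, 15.1385 μs; sum = 286.394 μs.
Propagation delays (d/s per hop): 1.27119, 20050, 27.2222, 4200 μs; sum = 24278.5 μs.
Processing at 3 router(s): 3 × 1.2 ms = 3600 μs.
End-to-end = 28200 μs.

28200 μs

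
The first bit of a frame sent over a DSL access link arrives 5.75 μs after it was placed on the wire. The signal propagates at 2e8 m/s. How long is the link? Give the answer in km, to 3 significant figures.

1.15 km

d = s × t_prop = 200000000 × 5.75e-06 = 1.15 km.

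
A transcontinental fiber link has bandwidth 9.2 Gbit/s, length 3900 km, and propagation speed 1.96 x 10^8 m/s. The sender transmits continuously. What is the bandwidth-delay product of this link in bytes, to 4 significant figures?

22880000 bytes

Propagation delay = 3900000 / 196000000 = 0.019898 s.
BDP = R × t_prop = 9200000000 × 0.019898 = 183061000 bits.
In bytes: 183061000/8 = 22880000 bytes.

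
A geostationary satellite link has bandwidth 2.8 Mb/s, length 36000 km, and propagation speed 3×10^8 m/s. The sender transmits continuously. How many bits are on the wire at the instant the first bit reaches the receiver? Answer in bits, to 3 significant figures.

336000 bits

Propagation delay = 36000000 / 300000000 = 0.12 s.
BDP = R × t_prop = 2800000 × 0.12 = 336000 bits.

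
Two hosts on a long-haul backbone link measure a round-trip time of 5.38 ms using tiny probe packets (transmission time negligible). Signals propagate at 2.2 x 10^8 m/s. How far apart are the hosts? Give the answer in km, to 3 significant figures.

One-way propagation = RTT/2 = 2.69 ms.
d = s × t = 2.2e+08 × 0.00269 = 592 km.

592 km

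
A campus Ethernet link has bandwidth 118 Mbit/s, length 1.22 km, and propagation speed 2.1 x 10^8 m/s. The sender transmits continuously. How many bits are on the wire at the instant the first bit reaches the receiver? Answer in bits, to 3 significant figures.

686 bits

Propagation delay = 1220 / 210000000 = 5.80952e-06 s.
BDP = R × t_prop = 118000000 × 5.80952e-06 = 685.524 bits.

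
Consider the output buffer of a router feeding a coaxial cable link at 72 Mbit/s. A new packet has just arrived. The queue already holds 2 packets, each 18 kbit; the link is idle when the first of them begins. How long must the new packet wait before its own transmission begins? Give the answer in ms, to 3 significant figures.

Each queued packet: L/R = 18000/72000000 = 0.25 ms.
2 queued → 0.5 ms.
Queuing delay = 0.500 ms.

0.500 ms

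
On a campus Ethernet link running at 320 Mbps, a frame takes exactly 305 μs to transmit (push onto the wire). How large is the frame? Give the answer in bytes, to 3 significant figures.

L = R × t_tx = 320000000 b/s × 0.000305 s = 97600 bits.
In bytes: 97600 / 8 = 12200 bytes.

12200 bytes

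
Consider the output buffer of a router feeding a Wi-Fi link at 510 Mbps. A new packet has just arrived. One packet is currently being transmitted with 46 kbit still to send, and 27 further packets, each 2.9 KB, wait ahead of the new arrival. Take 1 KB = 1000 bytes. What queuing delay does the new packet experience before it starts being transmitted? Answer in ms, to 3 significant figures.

Each queued packet: L/R = 23200/510000000 = 0.0454902 ms.
27 queued → 1.22824 ms.
Plus remaining 46000 bits of current packet: 0.0901961 ms.
Queuing delay = 1.32 ms.

1.32 ms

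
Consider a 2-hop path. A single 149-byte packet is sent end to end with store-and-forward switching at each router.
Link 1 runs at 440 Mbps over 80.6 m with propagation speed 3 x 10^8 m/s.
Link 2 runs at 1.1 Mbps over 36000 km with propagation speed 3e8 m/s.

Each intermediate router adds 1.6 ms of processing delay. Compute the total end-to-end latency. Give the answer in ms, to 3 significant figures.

L = 149 × 8 = 1192 bits.
Transmission delays (L/R per hop): 0.00270909, 1.08364 ms; sum = 1.08635 ms.
Propagation delays (d/s per hop): 0.000268667, 120 ms; sum = 120 ms.
Processing at 1 router(s): 1 × 1.6 ms = 1.6 ms.
End-to-end = 123 ms.

123 ms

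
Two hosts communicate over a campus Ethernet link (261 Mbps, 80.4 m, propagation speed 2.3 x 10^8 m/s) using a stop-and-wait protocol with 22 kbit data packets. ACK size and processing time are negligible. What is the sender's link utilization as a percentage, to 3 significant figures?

99.2 %

t_tx = L/R = 22000/261000000 = 8.42912e-05 s.
t_prop = 80.4/2.3e+08 = 3.49565e-07 s; RTT = 6.9913e-07 s.
Cycle = t_tx + RTT = 8.49903e-05 s.
Utilization = t_tx / cycle = 8.42912e-05/8.49903e-05 = 99.2 %.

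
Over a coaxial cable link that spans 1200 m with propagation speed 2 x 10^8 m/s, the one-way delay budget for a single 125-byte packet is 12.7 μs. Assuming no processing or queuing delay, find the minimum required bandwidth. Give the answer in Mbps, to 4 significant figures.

L = 1000 bits.
Propagation delay = 1200 / 200000000 = 6 μs.
Transmission budget = 12.7 − 6 = 6.7 μs.
R ≥ L / t_tx = 1000 bits / 6.7e-06 s = 149.3 Mbps.

149.3 Mbps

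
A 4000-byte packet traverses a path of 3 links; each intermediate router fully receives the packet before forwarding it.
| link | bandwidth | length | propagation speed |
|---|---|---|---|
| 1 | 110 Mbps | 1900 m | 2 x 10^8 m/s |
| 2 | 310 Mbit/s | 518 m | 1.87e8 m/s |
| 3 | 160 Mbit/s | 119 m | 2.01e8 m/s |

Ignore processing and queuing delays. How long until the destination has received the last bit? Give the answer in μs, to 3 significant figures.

L = 4000 × 8 = 32000 bits.
Transmission delays (L/R per hop): 290.909, 103.226, 200 μs; sum = 594.135 μs.
Propagation delays (d/s per hop): 9.5, 2.77005, 0.59204 μs; sum = 12.8621 μs.
End-to-end = 607 μs.

607 μs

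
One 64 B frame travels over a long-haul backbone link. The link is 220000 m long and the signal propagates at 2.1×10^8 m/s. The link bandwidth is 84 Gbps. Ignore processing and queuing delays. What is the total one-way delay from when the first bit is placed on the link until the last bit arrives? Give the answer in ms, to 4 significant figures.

L = 64 × 8 = 512 bits.
Transmission delay = L/R = 512 / 84000000000 = 6.09524e-06 ms.
Propagation delay = d/s = 220000 m / 210000000 m/s = 1.04762 ms.
Total = 1.048 ms.

1.048 ms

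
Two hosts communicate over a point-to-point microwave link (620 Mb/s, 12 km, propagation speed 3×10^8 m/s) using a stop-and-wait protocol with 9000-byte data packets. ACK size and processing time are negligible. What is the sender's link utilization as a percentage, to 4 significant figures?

t_tx = L/R = 72000/620000000 = 0.000116129 s.
t_prop = 12000/300000000 = 4e-05 s; RTT = 8e-05 s.
Cycle = t_tx + RTT = 0.000196129 s.
Utilization = t_tx / cycle = 0.000116129/0.000196129 = 59.21 %.

59.21 %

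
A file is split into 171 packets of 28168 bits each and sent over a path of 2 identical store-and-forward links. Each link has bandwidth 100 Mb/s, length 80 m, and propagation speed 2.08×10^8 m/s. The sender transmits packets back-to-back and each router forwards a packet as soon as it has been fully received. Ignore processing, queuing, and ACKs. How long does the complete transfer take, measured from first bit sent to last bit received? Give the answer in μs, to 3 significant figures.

48400 μs

Per-hop transmission t_tx = L/R = 28168/100000000 = 281.68 μs.
Per-hop propagation t_prop = 80/208000000 = 0.384615 μs.
Pipeline fill: first packet needs 2·t_tx to clear all hops; remaining 170 packets each add one t_tx.
Total = (2+171-1)·t_tx + 2·t_prop = 172·281.68 + 2·0.384615 = 48400 μs.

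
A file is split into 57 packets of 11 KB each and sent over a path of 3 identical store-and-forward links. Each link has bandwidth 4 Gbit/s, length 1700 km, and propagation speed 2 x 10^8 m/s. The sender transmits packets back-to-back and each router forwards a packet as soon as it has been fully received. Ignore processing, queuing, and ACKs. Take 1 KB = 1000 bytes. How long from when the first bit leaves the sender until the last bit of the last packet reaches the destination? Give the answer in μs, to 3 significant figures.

26800 μs

Per-hop transmission t_tx = L/R = 88000/4000000000 = 22 μs.
Per-hop propagation t_prop = 1700000/200000000 = 8500 μs.
Pipeline fill: first packet needs 3·t_tx to clear all hops; remaining 56 packets each add one t_tx.
Total = (3+57-1)·t_tx + 3·t_prop = 59·22 + 3·8500 = 26800 μs.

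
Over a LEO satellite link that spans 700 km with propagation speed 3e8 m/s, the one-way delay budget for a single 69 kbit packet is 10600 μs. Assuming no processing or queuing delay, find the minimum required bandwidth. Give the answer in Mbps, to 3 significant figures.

Propagation delay = 700000 / 300000000 = 2333.33 μs.
Transmission budget = 10600 − 2333.33 = 8266.67 μs.
R ≥ L / t_tx = 69000 bits / 0.00826667 s = 8.35 Mbps.

8.35 Mbps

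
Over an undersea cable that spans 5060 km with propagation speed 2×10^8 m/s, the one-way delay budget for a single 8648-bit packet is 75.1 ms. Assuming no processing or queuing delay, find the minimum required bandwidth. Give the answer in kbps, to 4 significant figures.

173.7 kbps

Propagation delay = 5060000 / 200000000 = 25.3 ms.
Transmission budget = 75.1 − 25.3 = 49.8 ms.
R ≥ L / t_tx = 8648 bits / 0.0498 s = 173.7 kbps.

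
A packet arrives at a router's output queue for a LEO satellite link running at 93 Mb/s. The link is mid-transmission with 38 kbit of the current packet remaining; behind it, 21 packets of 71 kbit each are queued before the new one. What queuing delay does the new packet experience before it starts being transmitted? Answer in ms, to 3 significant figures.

Each queued packet: L/R = 71000/93000000 = 0.763441 ms.
21 queued → 16.0323 ms.
Plus remaining 38000 bits of current packet: 0.408602 ms.
Queuing delay = 16.4 ms.

16.4 ms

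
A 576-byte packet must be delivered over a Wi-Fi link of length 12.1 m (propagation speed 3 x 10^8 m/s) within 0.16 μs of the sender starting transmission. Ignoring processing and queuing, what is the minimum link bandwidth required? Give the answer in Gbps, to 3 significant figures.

38.5 Gbps

L = 4608 bits.
Propagation delay = 12.1 / 300000000 = 0.0403333 μs.
Transmission budget = 0.16 − 0.0403333 = 0.119667 μs.
R ≥ L / t_tx = 4608 bits / 1.19667e-07 s = 38.5 Gbps.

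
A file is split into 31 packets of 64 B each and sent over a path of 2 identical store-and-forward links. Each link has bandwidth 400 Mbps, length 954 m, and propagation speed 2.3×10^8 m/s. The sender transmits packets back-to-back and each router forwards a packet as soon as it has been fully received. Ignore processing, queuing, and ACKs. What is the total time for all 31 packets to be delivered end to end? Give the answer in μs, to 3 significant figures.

49.3 μs

Per-hop transmission t_tx = L/R = 512/400000000 = 1.28 μs.
Per-hop propagation t_prop = 954/2.3e+08 = 4.14783 μs.
Pipeline fill: first packet needs 2·t_tx to clear all hops; remaining 30 packets each add one t_tx.
Total = (2+31-1)·t_tx + 2·t_prop = 32·1.28 + 2·4.14783 = 49.3 μs.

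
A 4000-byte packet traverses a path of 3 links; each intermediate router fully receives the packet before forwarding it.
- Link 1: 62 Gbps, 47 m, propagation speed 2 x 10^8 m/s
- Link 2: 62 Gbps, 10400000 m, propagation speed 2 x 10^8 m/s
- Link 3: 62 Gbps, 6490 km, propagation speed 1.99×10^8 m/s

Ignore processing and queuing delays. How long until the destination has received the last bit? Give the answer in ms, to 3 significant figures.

L = 4000 × 8 = 32000 bits.
Transmission delay per hop = L/R = 32000/62000000000 = 0.000516129 ms; 3 hops → 0.00154839 ms.
Propagation delays (d/s per hop): 0.000235, 52, 32.6131 ms; sum = 84.6133 ms.
End-to-end = 84.6 ms.

84.6 ms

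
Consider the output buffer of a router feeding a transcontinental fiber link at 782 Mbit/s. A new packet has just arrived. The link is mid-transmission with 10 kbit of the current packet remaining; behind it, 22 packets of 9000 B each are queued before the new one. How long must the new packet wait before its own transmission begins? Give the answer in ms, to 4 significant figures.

Each queued packet: L/R = 72000/782000000 = 0.0920716 ms.
22 queued → 2.02558 ms.
Plus remaining 10000 bits of current packet: 0.0127877 ms.
Queuing delay = 2.038 ms.

2.038 ms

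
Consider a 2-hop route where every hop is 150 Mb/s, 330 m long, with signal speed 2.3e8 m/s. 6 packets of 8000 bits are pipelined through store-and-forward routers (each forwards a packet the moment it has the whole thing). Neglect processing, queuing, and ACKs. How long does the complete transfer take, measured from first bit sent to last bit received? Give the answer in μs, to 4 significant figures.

376.2 μs

Per-hop transmission t_tx = L/R = 8000/150000000 = 53.3333 μs.
Per-hop propagation t_prop = 330/2.3e+08 = 1.43478 μs.
Pipeline fill: first packet needs 2·t_tx to clear all hops; remaining 5 packets each add one t_tx.
Total = (2+6-1)·t_tx + 2·t_prop = 7·53.3333 + 2·1.43478 = 376.2 μs.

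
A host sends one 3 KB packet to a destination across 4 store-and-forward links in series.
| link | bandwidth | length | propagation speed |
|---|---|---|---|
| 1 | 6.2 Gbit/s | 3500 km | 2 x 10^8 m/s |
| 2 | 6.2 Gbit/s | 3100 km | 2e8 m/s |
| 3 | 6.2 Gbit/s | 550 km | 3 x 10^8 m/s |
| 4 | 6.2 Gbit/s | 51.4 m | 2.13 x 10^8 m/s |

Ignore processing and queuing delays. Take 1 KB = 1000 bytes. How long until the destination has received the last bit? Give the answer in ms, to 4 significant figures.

34.85 ms

L = 24000 bits.
Transmission delay per hop = L/R = 24000/6200000000 = 0.00387097 ms; 4 hops → 0.0154839 ms.
Propagation delays (d/s per hop): 17.5, 15.5, 1.83333, 0.000241315 ms; sum = 34.8336 ms.
End-to-end = 34.85 ms.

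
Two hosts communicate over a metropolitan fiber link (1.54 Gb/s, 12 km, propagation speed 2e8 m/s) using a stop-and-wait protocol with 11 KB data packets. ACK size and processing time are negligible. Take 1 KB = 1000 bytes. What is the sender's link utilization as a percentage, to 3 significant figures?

t_tx = L/R = 88000/1540000000 = 5.71429e-05 s.
t_prop = 12000/200000000 = 6e-05 s; RTT = 0.00012 s.
Cycle = t_tx + RTT = 0.000177143 s.
Utilization = t_tx / cycle = 5.71429e-05/0.000177143 = 32.3 %.

32.3 %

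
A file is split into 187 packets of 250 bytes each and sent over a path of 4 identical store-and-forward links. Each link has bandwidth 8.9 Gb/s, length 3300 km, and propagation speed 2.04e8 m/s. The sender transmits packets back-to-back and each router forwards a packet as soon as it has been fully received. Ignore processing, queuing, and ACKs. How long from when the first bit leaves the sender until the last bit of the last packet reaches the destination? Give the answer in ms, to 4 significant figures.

Per-hop transmission t_tx = L/R = 2000/8900000000 = 0.000224719 ms.
Per-hop propagation t_prop = 3300000/204000000 = 16.1765 ms.
Pipeline fill: first packet needs 4·t_tx to clear all hops; remaining 186 packets each add one t_tx.
Total = (4+187-1)·t_tx + 4·t_prop = 190·0.000224719 + 4·16.1765 = 64.75 ms.

64.75 ms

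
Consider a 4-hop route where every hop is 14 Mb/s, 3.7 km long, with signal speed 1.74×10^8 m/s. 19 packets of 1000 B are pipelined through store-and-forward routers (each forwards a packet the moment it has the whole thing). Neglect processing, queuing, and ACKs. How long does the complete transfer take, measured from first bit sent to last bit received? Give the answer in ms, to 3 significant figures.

12.7 ms

Per-hop transmission t_tx = L/R = 8000/14000000 = 0.571429 ms.
Per-hop propagation t_prop = 3700/174000000 = 0.0212644 ms.
Pipeline fill: first packet needs 4·t_tx to clear all hops; remaining 18 packets each add one t_tx.
Total = (4+19-1)·t_tx + 4·t_prop = 22·0.571429 + 4·0.0212644 = 12.7 ms.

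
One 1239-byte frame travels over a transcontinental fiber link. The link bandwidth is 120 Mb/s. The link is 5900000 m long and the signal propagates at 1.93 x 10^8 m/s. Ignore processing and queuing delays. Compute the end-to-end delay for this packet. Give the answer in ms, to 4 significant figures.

30.65 ms

L = 1239 × 8 = 9912 bits.
Transmission delay = L/R = 9912 / 120000000 = 0.0826 ms.
Propagation delay = d/s = 5900000 m / 193000000 m/s = 30.5699 ms.
Total = 30.65 ms.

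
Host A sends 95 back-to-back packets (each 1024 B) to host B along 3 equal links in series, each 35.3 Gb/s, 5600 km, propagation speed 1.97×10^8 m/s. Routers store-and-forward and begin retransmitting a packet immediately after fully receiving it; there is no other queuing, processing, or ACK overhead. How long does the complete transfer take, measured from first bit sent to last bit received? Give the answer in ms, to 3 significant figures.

Per-hop transmission t_tx = L/R = 8192/35300000000 = 0.000232068 ms.
Per-hop propagation t_prop = 5600000/197000000 = 28.4264 ms.
Pipeline fill: first packet needs 3·t_tx to clear all hops; remaining 94 packets each add one t_tx.
Total = (3+95-1)·t_tx + 3·t_prop = 97·0.000232068 + 3·28.4264 = 85.3 ms.

85.3 ms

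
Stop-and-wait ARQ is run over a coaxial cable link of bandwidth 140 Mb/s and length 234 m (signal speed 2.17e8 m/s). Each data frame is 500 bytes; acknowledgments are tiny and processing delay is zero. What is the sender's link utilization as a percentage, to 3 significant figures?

93.0 %

t_tx = L/R = 4000/140000000 = 2.85714e-05 s.
t_prop = 234/217000000 = 1.07834e-06 s; RTT = 2.15668e-06 s.
Cycle = t_tx + RTT = 3.07281e-05 s.
Utilization = t_tx / cycle = 2.85714e-05/3.07281e-05 = 93.0 %.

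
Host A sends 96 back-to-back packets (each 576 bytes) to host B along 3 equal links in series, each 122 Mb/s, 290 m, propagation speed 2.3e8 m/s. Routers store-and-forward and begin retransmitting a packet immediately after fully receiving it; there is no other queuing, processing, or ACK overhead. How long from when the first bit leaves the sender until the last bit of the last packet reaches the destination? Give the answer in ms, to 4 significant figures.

3.705 ms

Per-hop transmission t_tx = L/R = 4608/122000000 = 0.0377705 ms.
Per-hop propagation t_prop = 290/2.3e+08 = 0.00126087 ms.
Pipeline fill: first packet needs 3·t_tx to clear all hops; remaining 95 packets each add one t_tx.
Total = (3+96-1)·t_tx + 3·t_prop = 98·0.0377705 + 3·0.00126087 = 3.705 ms.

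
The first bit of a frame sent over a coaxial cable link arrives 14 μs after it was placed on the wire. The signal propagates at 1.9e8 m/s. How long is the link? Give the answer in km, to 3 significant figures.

2.66 km

d = s × t_prop = 190000000 × 1.4e-05 = 2.66 km.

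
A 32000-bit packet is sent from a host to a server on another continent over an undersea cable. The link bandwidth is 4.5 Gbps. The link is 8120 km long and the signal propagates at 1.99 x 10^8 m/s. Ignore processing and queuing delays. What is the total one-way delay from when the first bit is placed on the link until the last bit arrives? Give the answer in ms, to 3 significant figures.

Transmission delay = L/R = 32000 / 4500000000 = 0.00711111 ms.
Propagation delay = d/s = 8120000 m / 199000000 m/s = 40.804 ms.
Total = 40.8 ms.

40.8 ms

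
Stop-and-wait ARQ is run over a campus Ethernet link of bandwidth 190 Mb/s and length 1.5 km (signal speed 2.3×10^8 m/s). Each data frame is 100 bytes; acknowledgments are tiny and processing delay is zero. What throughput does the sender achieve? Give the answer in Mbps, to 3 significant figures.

46.4 Mbps

t_tx = L/R = 800/190000000 = 4.21053e-06 s.
t_prop = 1500/2.3e+08 = 6.52174e-06 s; RTT = 1.30435e-05 s.
Cycle = t_tx + RTT = 1.7254e-05 s.
Throughput = L / cycle = 800 / 1.7254e-05 = 46.4 Mbps.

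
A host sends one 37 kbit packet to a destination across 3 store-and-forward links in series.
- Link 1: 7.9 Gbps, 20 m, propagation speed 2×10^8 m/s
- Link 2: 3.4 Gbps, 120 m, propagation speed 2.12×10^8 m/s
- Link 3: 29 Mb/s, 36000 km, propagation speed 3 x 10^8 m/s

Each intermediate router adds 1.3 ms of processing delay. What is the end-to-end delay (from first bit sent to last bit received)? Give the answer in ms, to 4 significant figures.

123.9 ms

L = 37000 bits.
Transmission delays (L/R per hop): 0.00468354, 0.0108824, 1.27586 ms; sum = 1.29143 ms.
Propagation delays (d/s per hop): 0.0001, 0.000566038, 120 ms; sum = 120.001 ms.
Processing at 2 router(s): 2 × 1.3 ms = 2.6 ms.
End-to-end = 123.9 ms.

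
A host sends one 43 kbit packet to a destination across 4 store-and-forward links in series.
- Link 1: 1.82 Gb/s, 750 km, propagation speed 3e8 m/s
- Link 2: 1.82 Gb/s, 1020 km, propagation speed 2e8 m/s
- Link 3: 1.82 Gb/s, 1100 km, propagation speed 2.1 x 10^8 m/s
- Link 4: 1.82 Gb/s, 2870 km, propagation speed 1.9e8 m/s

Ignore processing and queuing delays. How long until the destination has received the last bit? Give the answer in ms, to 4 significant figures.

28.04 ms

L = 43000 bits.
Transmission delay per hop = L/R = 43000/1820000000 = 0.0236264 ms; 4 hops → 0.0945055 ms.
Propagation delays (d/s per hop): 2.5, 5.1, 5.2381, 15.1053 ms; sum = 27.9434 ms.
End-to-end = 28.04 ms.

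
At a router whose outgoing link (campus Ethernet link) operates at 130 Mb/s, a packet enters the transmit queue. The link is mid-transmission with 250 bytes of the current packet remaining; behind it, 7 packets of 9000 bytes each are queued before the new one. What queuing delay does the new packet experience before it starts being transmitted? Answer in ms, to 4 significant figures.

3.892 ms

Each queued packet: L/R = 72000/130000000 = 0.553846 ms.
7 queued → 3.87692 ms.
Plus remaining 2000 bits of current packet: 0.0153846 ms.
Queuing delay = 3.892 ms.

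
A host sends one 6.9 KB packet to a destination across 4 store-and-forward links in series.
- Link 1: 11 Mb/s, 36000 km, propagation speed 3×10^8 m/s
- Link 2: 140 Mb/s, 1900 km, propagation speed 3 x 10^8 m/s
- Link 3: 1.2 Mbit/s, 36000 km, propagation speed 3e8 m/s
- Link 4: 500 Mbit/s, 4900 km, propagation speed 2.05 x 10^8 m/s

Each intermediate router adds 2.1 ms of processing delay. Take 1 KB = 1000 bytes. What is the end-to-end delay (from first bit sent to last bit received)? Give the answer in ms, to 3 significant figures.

328 ms

L = 55200 bits.
Transmission delays (L/R per hop): 5.01818, 0.394286, 46, 0.1104 ms; sum = 51.5229 ms.
Propagation delays (d/s per hop): 120, 6.33333, 120, 23.9024 ms; sum = 270.236 ms.
Processing at 3 router(s): 3 × 2.1 ms = 6.3 ms.
End-to-end = 328 ms.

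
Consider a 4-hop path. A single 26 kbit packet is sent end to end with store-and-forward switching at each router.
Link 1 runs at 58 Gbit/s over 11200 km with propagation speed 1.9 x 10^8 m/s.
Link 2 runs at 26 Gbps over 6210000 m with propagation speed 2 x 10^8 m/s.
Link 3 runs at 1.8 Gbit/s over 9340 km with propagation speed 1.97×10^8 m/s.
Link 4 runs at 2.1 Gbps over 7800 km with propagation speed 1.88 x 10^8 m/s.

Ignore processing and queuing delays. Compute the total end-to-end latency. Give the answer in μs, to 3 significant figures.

179000 μs

L = 26000 bits.
Transmission delays (L/R per hop): 0.448276, 1, 14.4444, 12.381 μs; sum = 28.2737 μs.
Propagation delays (d/s per hop): 58947.4, 31050, 47411.2, 41489.4 μs; sum = 178898 μs.
End-to-end = 179000 μs.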